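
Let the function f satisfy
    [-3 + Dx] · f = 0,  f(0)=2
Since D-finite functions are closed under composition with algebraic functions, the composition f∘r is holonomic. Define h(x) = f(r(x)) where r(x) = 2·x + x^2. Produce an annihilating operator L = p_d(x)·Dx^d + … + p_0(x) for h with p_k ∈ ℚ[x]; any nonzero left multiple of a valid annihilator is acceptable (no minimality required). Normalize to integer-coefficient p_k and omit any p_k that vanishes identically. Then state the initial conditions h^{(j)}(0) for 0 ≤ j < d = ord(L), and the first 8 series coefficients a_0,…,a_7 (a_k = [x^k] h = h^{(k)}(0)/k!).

f: a_k = 2, 6, 9, 9, 27/4, 81/20, 81/40, 243/280, …
h₀=f(r): pull back L_f along r ⇒ L₀.
L = (-6 - 6·x) + Dx  (order 1).
h: a_k = 2, 12, 42, 108, 225, 1998/5, 3123/5, 30726/35, …
ICs: h(0) = 2.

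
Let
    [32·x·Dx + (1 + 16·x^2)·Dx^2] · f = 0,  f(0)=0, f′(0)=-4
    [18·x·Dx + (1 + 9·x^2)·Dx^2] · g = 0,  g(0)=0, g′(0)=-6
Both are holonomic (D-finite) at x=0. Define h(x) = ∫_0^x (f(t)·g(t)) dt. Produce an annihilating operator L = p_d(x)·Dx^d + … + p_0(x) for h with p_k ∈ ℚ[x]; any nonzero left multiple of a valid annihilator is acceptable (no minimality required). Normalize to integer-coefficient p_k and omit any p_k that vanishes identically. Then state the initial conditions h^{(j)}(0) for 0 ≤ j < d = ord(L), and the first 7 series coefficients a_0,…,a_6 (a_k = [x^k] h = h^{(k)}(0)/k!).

f: a_k = 0, -4, 0, 64/3, 0, -1024/5, 0, …
g: a_k = 0, -6, 0, 18, 0, -486/5, 0, …
h₀=f·g: eliminate ⇒ L₀, order ≤ 2·2.
∫: right-multiply L₀ by Dx.
L = (-3456·x - 144000·x^3 - 1327104·x^5 + 4147200·x^7 + 71663616·x^9)·Dx^2 + (-100 - 11532·x^2 - 259200·x^4 - 1161216·x^6 + 14515200·x^8 + 107495424·x^10)·Dx^3 + (-200·x - 7880·x^3 - 86400·x^5 + 194112·x^7 + 8294400·x^9 + 35831808·x^11)·Dx^4 + (-1 - 50·x^2 - 769·x^4 + 110736·x^8 + 1036800·x^10 + 2985984·x^12)·Dx^5  (order 5).
h: a_k = 0, 0, 0, 8, 0, -40, 0, …
ICs: h(0) = 0, h′(0) = 0, h′′(0) = 0, h′′′(0) = 48, h′′′′(0) = 0.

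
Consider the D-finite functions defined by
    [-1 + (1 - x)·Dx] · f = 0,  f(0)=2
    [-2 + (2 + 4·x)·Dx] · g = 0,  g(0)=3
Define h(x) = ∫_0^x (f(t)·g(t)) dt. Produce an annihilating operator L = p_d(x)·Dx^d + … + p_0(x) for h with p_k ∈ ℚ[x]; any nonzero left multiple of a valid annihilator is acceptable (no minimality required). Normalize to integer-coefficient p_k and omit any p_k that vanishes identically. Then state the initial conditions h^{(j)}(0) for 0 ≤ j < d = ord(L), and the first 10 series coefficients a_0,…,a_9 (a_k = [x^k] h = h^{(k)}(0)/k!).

f: a_k = 2, 2, 2, 2, 2, 2, 2, 2, 2, 2, …
g: a_k = 3, 3, -3/2, 3/2, -15/8, 21/8, -63/16, 99/16, -1287/128, 2145/128, …
h₀=f·g: eliminate ⇒ L₀, order ≤ 1·1.
∫: right-multiply L₀ by Dx.
L = (2 + x)·Dx + (-1 - x + 2·x^2)·Dx^2  (order 2).
h: a_k = 0, 6, 6, 3, 3, 33/20, 9/4, 45/56, 9/4, -15/64, …
ICs: h(0) = 0, h′(0) = 6.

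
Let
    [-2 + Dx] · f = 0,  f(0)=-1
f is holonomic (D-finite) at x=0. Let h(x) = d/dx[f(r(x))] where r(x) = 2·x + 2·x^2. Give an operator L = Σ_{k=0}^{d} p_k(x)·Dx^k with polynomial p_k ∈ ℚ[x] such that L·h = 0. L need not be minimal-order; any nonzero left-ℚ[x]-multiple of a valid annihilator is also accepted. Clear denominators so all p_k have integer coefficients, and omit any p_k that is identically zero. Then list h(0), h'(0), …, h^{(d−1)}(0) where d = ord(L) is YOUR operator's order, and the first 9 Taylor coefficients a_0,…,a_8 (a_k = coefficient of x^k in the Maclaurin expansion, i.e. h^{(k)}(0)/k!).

f: a_k = -1, -2, -2, -4/3, -2/3, -4/15, -4/45, -8/315, -2/315, …
Substitute x→r, Dx→(1/r')Dx; clear ⇒ L₀.
Differentiate: ansatz ord ≤ ord L₀ ⇒ L.
L = (6 + 16·x + 16·x^2) + (-1 - 2·x)·Dx  (order 1).
h: a_k = -4, -24, -80, -608/3, -416, -11072/15, -52096/45, -11520/7, -675968/315, …
ICs: h(0) = -4.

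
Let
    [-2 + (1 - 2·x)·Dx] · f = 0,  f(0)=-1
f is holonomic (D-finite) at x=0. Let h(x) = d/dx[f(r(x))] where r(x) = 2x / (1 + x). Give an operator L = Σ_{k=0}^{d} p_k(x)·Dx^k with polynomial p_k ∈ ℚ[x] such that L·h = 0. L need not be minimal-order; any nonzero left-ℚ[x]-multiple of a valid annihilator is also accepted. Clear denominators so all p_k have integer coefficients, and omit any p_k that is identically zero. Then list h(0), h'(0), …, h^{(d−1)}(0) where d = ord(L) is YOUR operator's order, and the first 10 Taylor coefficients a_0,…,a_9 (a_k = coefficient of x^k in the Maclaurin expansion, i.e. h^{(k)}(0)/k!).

f: a_k = -1, -2, -4, -8, -16, -32, -64, -128, -256, -512, …
Substitute x→r, Dx→(1/r')Dx; clear ⇒ L₀.
Derive L from L₀ (diff closure).
L = 6 + (-1 + 3·x)·Dx  (order 1).
h: a_k = -4, -24, -108, -432, -1620, -5832, -20412, -69984, -236196, -787320, …
ICs: h(0) = -4.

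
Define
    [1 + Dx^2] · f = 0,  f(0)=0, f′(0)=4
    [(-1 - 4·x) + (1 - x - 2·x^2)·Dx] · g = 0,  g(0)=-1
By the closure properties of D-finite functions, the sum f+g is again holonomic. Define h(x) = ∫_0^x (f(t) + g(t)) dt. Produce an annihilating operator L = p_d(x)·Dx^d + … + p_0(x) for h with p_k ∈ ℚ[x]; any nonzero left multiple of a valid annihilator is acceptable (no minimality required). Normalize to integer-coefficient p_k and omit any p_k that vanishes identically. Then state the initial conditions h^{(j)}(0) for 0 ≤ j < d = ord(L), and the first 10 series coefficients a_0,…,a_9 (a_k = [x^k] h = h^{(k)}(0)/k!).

f: a_k = 0, 4, 0, -2/3, 0, 1/30, 0, -1/1260, 0, 1/90720, …
g: a_k = -1, -1, -3, -5, -11, -21, -43, -85, -171, -341, …
Sum ⇒ L₀ = lclm(L_f,L_g) in ℚ(x)⟨Dx⟩.
h=∫₀ˣh₀: take L = L₀·Dx.
L = (-31 - 146·x - 133·x^2 - 184·x^3 - 20·x^4 - 16·x^5)·Dx + (7 + 3·x - 3·x^2 - 37·x^3 - 42·x^4 - 12·x^5 - 8·x^6)·Dx^2 + (-31 - 146·x - 133·x^2 - 184·x^3 - 20·x^4 - 16·x^5)·Dx^3 + (7 + 3·x - 3·x^2 - 37·x^3 - 42·x^4 - 12·x^5 - 8·x^6)·Dx^4  (order 4).
h: a_k = 0, -1, 3/2, -1, -17/12, -11/5, -629/180, -43/7, -107101/10080, -19, …
ICs: h(0) = 0, h′(0) = -1, h′′(0) = 3, h′′′(0) = -6.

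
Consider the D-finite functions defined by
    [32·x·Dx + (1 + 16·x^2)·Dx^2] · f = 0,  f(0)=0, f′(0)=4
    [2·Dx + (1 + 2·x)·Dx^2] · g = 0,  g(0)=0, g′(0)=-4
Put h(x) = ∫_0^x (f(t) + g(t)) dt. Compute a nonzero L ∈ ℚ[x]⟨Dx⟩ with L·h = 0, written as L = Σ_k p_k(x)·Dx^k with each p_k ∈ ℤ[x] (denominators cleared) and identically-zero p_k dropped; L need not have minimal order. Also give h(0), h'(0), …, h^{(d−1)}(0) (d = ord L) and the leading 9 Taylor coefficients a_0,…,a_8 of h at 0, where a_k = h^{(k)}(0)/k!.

L = (-32 - 192·x + 1536·x^2 + 1024·x^3)·Dx^2 + (-20 - 64·x + 576·x^2 + 3072·x^3 + 2048·x^4)·Dx^3 + (-1 + 14·x + 32·x^2 + 256·x^3 + 768·x^4 + 512·x^5)·Dx^4  (order 4).
h: a_k = 0, 0, 0, 4/3, -20/3, 8/5, 32, 64/21, -2080/7, …
ICs: h(0) = 0, h′(0) = 0, h′′(0) = 0, h′′′(0) = 8.

f: a_k = 0, 4, 0, -64/3, 0, 1024/5, 0, -16384/7, 0, …
g: a_k = 0, -4, 4, -16/3, 8, -64/5, 64/3, -256/7, 64, …
Sum ⇒ L₀ = lclm(L_f,L_g) in ℚ(x)⟨Dx⟩.
h=∫h₀ ⇒ L = L₀·Dx.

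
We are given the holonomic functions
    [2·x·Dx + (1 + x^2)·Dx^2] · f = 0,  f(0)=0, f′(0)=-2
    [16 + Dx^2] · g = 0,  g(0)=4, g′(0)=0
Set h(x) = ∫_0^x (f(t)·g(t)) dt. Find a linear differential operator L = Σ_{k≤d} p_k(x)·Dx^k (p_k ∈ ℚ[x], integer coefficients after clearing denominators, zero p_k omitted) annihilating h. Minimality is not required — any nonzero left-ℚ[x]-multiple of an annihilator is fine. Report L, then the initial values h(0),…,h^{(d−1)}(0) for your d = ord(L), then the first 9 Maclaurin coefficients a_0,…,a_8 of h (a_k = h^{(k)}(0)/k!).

L = (5440 + 19136·x^2 + 25856·x^4 + 16384·x^6 + 4096·x^8)·Dx + (1152·x + 3200·x^3 + 3072·x^5 + 1024·x^7)·Dx^2 + (612 + 2252·x^2 + 3168·x^4 + 2048·x^6 + 512·x^8)·Dx^3 + (72·x + 200·x^3 + 192·x^5 + 64·x^7)·Dx^4 + (17 + 66·x^2 + 97·x^4 + 64·x^6 + 16·x^8)·Dx^5  (order 5).
h: a_k = 0, 0, -4, 0, 50/3, 0, -812/45, 0, 3461/315, …
ICs: h(0) = 0, h′(0) = 0, h′′(0) = -8, h′′′(0) = 0, h′′′′(0) = 400.

f: a_k = 0, -2, 0, 2/3, 0, -2/5, 0, 2/7, 0, …
g: a_k = 4, 0, -32, 0, 128/3, 0, -1024/45, 0, 2048/315, …
h₀=f·g: eliminate ⇒ L₀, order ≤ 2·2.
h=∫₀ˣh₀: take L = L₀·Dx.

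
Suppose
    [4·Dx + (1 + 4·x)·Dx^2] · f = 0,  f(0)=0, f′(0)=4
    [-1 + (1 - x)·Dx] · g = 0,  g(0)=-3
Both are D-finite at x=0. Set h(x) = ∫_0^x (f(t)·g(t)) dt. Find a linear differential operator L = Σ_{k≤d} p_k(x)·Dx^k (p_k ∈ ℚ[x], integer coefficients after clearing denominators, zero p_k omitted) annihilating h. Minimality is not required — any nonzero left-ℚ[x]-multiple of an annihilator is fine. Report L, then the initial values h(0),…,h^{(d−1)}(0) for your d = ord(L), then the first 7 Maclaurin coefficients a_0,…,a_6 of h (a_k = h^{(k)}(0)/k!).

L = 4·Dx + (-2 + 12·x)·Dx^2 + (-1 - 3·x + 4·x^2)·Dx^3  (order 3).
h: a_k = 0, 0, -6, 4, -13, 28, -1186/15, …
ICs: h(0) = 0, h′(0) = 0, h′′(0) = -12.

f: a_k = 0, 4, -8, 64/3, -64, 1024/5, -2048/3, …
g: a_k = -3, -3, -3, -3, -3, -3, -3, …
h₀=f·g: eliminate ⇒ L₀, order ≤ 2·1.
h=∫₀ˣh₀: take L = L₀·Dx.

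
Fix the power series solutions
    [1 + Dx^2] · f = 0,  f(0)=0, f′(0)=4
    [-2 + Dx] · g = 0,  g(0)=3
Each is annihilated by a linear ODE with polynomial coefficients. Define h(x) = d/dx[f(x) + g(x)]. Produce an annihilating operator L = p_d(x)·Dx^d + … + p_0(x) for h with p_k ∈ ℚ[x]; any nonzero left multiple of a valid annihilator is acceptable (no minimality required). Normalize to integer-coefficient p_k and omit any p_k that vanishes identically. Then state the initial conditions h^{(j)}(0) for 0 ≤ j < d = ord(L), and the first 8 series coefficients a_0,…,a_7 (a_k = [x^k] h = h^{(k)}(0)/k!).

L = 2 - Dx + 2·Dx^2 - Dx^3  (order 3).
h: a_k = 10, 12, 10, 8, 25/6, 8/5, 19/36, 16/105, …
ICs: h(0) = 10, h′(0) = 12, h′′(0) = 20.

f: a_k = 0, 4, 0, -2/3, 0, 1/30, 0, -1/1260, …
g: a_k = 3, 6, 6, 4, 2, 4/5, 4/15, 8/105, …
h₀=f+g: left-lcm gives L₀, ord ≤ 3.
Differentiate: ansatz ord ≤ ord L₀ ⇒ L.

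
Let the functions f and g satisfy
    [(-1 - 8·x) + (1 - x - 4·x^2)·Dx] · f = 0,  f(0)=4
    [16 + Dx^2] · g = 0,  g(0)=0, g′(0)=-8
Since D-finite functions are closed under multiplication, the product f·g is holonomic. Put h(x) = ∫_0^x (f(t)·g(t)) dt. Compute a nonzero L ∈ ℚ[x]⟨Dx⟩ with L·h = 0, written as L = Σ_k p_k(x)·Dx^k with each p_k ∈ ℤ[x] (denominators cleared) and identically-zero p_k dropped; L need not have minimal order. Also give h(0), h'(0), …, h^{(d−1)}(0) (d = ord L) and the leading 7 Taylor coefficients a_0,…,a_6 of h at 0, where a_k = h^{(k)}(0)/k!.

L = (-8 + 16·x + 64·x^2)·Dx + (2 + 16·x)·Dx^2 + (-1 + x + 4·x^2)·Dx^3  (order 3).
h: a_k = 0, 0, -16, -32/3, -56/3, -608/15, -1424/15, …
ICs: h(0) = 0, h′(0) = 0, h′′(0) = -32.

f: a_k = 4, 4, 20, 36, 116, 260, 724, …
g: a_k = 0, -8, 0, 64/3, 0, -256/15, 0, …
Product ⇒ symmetric product L₀, ord ≤ 2.
h=∫₀ˣh₀: take L = L₀·Dx.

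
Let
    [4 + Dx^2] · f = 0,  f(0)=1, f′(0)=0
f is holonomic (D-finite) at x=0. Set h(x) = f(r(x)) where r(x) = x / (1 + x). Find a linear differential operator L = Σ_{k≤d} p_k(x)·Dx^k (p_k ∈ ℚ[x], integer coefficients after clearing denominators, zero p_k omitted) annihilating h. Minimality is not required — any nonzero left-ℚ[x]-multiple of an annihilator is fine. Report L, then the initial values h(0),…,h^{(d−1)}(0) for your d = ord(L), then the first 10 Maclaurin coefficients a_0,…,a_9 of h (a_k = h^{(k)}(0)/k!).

L = 4 + (2 + 6·x + 6·x^2 + 2·x^3)·Dx + (1 + 4·x + 6·x^2 + 4·x^3 + x^4)·Dx^2  (order 2).
h: a_k = 1, 0, -2, 4, -16/3, 16/3, -154/45, -4/5, 2354/315, -5168/315, …
ICs: h(0) = 1, h′(0) = 0.

f: a_k = 1, 0, -2, 0, 2/3, 0, -4/45, 0, 2/315, 0, …
f∘r: x↦r, Dx↦Dx/r' in L_f ⇒ L₀.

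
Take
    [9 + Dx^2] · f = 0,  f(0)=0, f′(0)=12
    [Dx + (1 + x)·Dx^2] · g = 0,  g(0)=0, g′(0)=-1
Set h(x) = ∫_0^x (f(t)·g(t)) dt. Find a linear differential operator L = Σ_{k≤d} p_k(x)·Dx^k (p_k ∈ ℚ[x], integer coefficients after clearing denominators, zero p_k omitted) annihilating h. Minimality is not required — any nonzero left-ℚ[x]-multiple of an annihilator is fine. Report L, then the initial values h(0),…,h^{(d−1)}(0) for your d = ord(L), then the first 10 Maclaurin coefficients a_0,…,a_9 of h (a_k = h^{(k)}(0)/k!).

L = (2493 + 10854·x + 17091·x^2 + 11664·x^3 + 2916·x^4)·Dx + (612 + 1908·x + 1944·x^2 + 648·x^3)·Dx^2 + (592 + 2484·x + 3834·x^2 + 2592·x^3 + 648·x^4)·Dx^3 + (68 + 212·x + 216·x^2 + 72·x^3)·Dx^4 + (35 + 142·x + 215·x^2 + 144·x^3 + 36·x^4)·Dx^5  (order 5).
h: a_k = 0, 0, 0, -4, 3/2, 14/5, -1, -9/14, 31/160, 43/420, …
ICs: h(0) = 0, h′(0) = 0, h′′(0) = 0, h′′′(0) = -24, h′′′′(0) = 36.

f: a_k = 0, 12, 0, -18, 0, 81/10, 0, -243/140, 0, 243/1120, …
g: a_k = 0, -1, 1/2, -1/3, 1/4, -1/5, 1/6, -1/7, 1/8, -1/9, …
L₀ := L_f ⊗_s L_g (sym. prod.), ord ≤ 4.
h=∫₀ˣh₀: take L = L₀·Dx.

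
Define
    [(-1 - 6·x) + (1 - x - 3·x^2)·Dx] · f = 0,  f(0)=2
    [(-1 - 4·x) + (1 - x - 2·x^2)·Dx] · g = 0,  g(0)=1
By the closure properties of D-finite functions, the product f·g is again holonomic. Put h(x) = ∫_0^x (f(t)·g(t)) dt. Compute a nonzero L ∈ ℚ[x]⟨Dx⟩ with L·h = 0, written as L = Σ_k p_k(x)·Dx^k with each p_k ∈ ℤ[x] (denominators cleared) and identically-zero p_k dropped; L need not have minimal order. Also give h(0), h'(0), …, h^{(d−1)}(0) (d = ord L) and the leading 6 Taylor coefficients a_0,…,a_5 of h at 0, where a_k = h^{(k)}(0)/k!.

L = (-2 - 8·x + 15·x^2 + 24·x^3)·Dx + (1 - 2·x - 4·x^2 + 5·x^3 + 6·x^4)·Dx^2  (order 2).
h: a_k = 0, 2, 2, 16/3, 19/2, 108/5, …
ICs: h(0) = 0, h′(0) = 2.

f: a_k = 2, 2, 8, 14, 38, 80, …
g: a_k = 1, 1, 3, 5, 11, 21, …
Sym-product of L_f,L_g gives L₀ (≤ ord 1).
Integrate: L := L₀·Dx.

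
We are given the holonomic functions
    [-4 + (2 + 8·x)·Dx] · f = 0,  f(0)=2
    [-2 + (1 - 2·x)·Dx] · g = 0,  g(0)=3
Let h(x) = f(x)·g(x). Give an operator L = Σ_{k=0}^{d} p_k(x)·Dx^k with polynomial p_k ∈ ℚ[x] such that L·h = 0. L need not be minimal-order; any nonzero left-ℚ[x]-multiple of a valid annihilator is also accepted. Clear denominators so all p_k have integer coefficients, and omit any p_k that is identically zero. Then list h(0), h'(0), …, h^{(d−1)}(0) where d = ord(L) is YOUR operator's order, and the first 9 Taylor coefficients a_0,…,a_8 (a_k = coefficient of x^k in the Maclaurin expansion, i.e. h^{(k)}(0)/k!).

f: a_k = 2, 4, -4, 8, -20, 56, -168, 528, -1716, …
g: a_k = 3, 6, 12, 24, 48, 96, 192, 384, 768, …
f·g: L₀ = L_f ⊗_s L_g, ord ≤ 1·1.
L = (4 + 4·x) + (-1 - 2·x + 8·x^2)·Dx  (order 1).
h: a_k = 6, 24, 36, 96, 132, 432, 360, 2304, -540, …
ICs: h(0) = 6.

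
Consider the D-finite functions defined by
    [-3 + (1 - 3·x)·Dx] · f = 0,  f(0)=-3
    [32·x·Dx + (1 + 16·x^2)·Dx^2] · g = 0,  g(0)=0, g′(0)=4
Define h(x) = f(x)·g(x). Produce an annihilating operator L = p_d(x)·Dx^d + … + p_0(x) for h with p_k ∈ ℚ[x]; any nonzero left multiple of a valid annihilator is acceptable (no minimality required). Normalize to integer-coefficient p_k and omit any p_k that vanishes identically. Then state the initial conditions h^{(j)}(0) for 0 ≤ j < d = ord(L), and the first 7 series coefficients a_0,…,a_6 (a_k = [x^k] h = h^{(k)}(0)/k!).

f: a_k = -3, -9, -27, -81, -243, -729, -2187, …
g: a_k = 0, 4, 0, -64/3, 0, 1024/5, 0, …
L₀ := L_f ⊗_s L_g (sym. prod.), ord ≤ 2.
L = 96·x + (6 - 32·x + 192·x^2)·Dx + (-1 + 3·x - 16·x^2 + 48·x^3)·Dx^2  (order 2).
h: a_k = 0, -12, -36, -44, -132, -5052/5, -15156/5, …
ICs: h(0) = 0, h′(0) = -12.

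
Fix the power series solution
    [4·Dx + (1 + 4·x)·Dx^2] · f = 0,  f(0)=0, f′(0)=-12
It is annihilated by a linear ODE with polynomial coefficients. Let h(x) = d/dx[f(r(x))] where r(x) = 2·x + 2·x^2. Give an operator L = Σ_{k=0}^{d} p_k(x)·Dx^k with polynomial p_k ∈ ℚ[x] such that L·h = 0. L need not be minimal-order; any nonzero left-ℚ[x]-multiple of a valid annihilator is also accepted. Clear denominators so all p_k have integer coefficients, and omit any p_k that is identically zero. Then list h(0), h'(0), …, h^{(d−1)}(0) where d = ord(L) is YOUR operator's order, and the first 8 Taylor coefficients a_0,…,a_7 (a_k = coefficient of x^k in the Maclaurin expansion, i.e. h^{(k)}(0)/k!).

L = (6 + 16·x + 16·x^2) + (1 + 10·x + 24·x^2 + 16·x^3)·Dx  (order 1).
h: a_k = -24, 144, -960, 6528, -44544, 304128, -2076672, 14180352, …
ICs: h(0) = -24.

f: a_k = 0, -12, 24, -64, 192, -3072/5, 2048, -49152/7, …
Substitute x→r, Dx→(1/r')Dx; clear ⇒ L₀.
Derive L from L₀ (diff closure).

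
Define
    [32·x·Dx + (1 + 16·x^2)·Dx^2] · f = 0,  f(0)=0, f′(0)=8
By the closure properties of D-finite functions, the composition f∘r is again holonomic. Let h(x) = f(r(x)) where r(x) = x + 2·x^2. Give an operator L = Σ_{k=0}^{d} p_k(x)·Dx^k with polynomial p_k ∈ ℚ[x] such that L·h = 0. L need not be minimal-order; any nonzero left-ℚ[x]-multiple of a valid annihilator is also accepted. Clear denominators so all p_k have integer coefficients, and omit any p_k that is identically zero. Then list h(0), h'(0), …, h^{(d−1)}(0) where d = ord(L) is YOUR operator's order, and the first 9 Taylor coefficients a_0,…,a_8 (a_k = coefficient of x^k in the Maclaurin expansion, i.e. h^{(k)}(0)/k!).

f: a_k = 0, 8, 0, -128/3, 0, 2048/5, 0, -32768/7, 0, …
f∘r: x↦r, Dx↦Dx/r' in L_f ⇒ L₀.
L = (-4 + 32·x + 256·x^2 + 768·x^3 + 768·x^4)·Dx + (1 + 4·x + 16·x^2 + 128·x^3 + 320·x^4 + 256·x^5)·Dx^2  (order 2).
h: a_k = 0, 8, 16, -128/3, -256, -512/5, 11264/3, 81920/7, -32768, …
ICs: h(0) = 0, h′(0) = 8.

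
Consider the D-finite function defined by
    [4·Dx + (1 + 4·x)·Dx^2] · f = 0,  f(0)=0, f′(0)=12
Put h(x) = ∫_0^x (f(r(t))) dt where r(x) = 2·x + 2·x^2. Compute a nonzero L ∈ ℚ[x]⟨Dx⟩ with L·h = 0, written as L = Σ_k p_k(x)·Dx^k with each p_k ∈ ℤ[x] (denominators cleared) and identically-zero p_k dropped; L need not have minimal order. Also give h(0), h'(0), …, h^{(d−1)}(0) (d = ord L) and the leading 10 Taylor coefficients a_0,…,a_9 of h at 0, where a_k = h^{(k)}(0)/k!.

f: a_k = 0, 12, -24, 64, -192, 3072/5, -2048, 49152/7, -24576, 262144/3, …
h₀=f(r): pull back L_f along r ⇒ L₀.
h=∫₀ˣh₀: take L = L₀·Dx.
L = (6 + 16·x + 16·x^2)·Dx^2 + (1 + 10·x + 24·x^2 + 16·x^3)·Dx^3  (order 3).
h: a_k = 0, 0, 12, -24, 80, -1632/5, 7424/5, -50688/7, 259584/7, -590848/3, …
ICs: h(0) = 0, h′(0) = 0, h′′(0) = 24.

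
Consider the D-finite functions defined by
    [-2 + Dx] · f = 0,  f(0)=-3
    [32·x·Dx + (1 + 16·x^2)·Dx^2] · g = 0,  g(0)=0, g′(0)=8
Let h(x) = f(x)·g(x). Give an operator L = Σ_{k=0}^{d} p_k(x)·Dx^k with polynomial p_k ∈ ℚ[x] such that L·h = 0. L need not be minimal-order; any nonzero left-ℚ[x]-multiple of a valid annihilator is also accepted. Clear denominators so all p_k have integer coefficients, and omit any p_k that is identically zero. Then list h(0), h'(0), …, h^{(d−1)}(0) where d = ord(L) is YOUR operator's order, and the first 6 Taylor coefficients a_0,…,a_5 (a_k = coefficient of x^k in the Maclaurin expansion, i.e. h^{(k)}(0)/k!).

L = (4 - 64·x + 64·x^2) + (-4 + 32·x - 64·x^2)·Dx + (1 + 16·x^2)·Dx^2  (order 2).
h: a_k = 0, -24, -48, 80, 224, -4944/5, …
ICs: h(0) = 0, h′(0) = -24.

f: a_k = -3, -6, -6, -4, -2, -4/5, …
g: a_k = 0, 8, 0, -128/3, 0, 2048/5, …
L₀ := L_f ⊗_s L_g (sym. prod.), ord ≤ 2.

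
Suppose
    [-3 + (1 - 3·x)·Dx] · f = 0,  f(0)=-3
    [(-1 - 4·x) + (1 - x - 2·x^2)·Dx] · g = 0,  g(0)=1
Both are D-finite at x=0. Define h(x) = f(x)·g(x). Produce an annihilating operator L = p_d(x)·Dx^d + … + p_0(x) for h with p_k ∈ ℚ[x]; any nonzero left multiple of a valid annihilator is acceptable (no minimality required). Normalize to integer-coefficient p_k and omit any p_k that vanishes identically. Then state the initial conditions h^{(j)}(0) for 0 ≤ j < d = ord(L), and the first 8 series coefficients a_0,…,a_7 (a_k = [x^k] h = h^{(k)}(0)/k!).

f: a_k = -3, -9, -27, -81, -243, -729, -2187, -6561, …
g: a_k = 1, 1, 3, 5, 11, 21, 43, 85, …
h₀=f·g: eliminate ⇒ L₀, order ≤ 1·1.
L = (-4 + 2·x + 18·x^2) + (1 - 4·x + x^2 + 6·x^3)·Dx  (order 1).
h: a_k = -3, -12, -45, -150, -483, -1512, -4665, -14250, …
ICs: h(0) = -3.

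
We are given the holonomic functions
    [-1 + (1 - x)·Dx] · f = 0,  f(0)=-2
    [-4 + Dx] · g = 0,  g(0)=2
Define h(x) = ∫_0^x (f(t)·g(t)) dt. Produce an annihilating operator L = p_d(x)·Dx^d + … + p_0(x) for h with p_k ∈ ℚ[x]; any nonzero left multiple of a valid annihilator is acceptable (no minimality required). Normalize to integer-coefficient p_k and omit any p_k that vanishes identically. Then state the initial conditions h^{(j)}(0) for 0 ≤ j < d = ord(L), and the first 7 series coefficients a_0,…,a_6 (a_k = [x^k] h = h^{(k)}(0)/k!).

f: a_k = -2, -2, -2, -2, -2, -2, -2, …
g: a_k = 2, 8, 16, 64/3, 64/3, 256/15, 512/45, …
L₀ := L_f ⊗_s L_g (sym. prod.), ord ≤ 1.
h=∫h₀ ⇒ L = L₀·Dx.
L = (5 - 4·x)·Dx + (-1 + x)·Dx^2  (order 2).
h: a_k = 0, -4, -10, -52/3, -71/3, -412/15, -1286/45, …
ICs: h(0) = 0, h′(0) = -4.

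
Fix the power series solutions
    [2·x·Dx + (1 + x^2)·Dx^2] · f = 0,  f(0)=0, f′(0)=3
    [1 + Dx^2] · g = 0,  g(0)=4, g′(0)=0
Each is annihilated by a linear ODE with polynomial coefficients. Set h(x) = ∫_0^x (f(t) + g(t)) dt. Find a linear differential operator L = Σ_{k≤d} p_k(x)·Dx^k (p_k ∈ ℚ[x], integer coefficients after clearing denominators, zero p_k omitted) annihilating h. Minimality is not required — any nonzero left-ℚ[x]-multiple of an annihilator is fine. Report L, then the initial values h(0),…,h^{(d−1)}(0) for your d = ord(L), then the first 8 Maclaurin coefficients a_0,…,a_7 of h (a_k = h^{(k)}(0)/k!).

f: a_k = 0, 3, 0, -1, 0, 3/5, 0, -3/7, …
g: a_k = 4, 0, -2, 0, 1/6, 0, -1/180, 0, …
Sum ⇒ L₀ = lclm(L_f,L_g) in ℚ(x)⟨Dx⟩.
h=∫h₀ ⇒ L = L₀·Dx.
L = (-22·x + 28·x^3 + 2·x^5)·Dx^2 + (-1 + 7·x^2 + 9·x^4 + x^6)·Dx^3 + (-22·x + 28·x^3 + 2·x^5)·Dx^4 + (-1 + 7·x^2 + 9·x^4 + x^6)·Dx^5  (order 5).
h: a_k = 0, 4, 3/2, -2/3, -1/4, 1/30, 1/10, -1/1260, …
ICs: h(0) = 0, h′(0) = 4, h′′(0) = 3, h′′′(0) = -4, h′′′′(0) = -6.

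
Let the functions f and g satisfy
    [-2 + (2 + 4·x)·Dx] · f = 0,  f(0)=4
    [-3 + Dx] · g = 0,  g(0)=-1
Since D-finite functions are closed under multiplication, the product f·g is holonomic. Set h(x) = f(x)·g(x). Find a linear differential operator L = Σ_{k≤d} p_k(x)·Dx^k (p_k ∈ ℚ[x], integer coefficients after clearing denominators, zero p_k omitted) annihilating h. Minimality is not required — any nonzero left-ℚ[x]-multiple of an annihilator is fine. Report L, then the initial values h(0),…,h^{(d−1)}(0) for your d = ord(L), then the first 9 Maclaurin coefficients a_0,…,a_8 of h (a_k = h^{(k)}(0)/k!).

f: a_k = 4, 4, -2, 2, -5/2, 7/2, -21/4, 33/4, -429/32, …
g: a_k = -1, -3, -9/2, -9/2, -27/8, -81/40, -81/80, -243/560, -729/4480, …
Sym-product of L_f,L_g gives L₀ (≤ ord 1).
L = (-4 - 6·x) + (1 + 2·x)·Dx  (order 1).
h: a_k = -4, -16, -28, -32, -26, -88/5, -42/5, -192/35, 39/70, …
ICs: h(0) = -4.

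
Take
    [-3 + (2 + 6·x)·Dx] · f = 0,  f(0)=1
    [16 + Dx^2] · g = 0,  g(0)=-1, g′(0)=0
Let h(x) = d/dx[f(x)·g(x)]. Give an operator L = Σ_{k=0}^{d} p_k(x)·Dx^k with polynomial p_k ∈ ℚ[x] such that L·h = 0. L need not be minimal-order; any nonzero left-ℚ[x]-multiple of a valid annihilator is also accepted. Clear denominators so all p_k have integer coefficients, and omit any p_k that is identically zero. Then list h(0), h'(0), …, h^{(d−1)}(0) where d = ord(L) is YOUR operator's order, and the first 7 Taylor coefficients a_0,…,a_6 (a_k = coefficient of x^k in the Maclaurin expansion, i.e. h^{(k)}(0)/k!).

L = (9613 + 83712·x + 273024·x^2 + 442368·x^3 + 331776·x^4) + (-444 - 5940·x - 20736·x^2 - 20736·x^3)·Dx + (364 + 3720·x + 14796·x^2 + 27648·x^3 + 20736·x^4)·Dx^2  (order 2).
h: a_k = -3/2, 73/4, 495/16, -6337/96, -11705/256, 337609/7680, 1817053/30720, …
ICs: h(0) = -3/2, h′(0) = 73/4.

f: a_k = 1, 3/2, -9/8, 27/16, -405/128, 1701/256, -15309/1024, …
g: a_k = -1, 0, 8, 0, -32/3, 0, 256/45, …
Product ⇒ symmetric product L₀, ord ≤ 2.
h₀' ⇒ L via d/dx closure of L₀.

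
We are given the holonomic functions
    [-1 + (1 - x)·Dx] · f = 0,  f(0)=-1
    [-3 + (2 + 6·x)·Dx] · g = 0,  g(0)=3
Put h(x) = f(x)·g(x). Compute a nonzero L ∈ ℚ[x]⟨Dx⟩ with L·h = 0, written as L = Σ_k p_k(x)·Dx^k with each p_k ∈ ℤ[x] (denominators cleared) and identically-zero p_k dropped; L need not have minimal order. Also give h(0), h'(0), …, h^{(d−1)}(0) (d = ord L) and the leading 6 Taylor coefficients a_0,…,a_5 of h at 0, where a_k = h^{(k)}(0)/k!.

L = (5 + 3·x) + (-2 - 4·x + 6·x^2)·Dx  (order 1).
h: a_k = -3, -15/2, -33/8, -147/16, 39/128, -5025/256, …
ICs: h(0) = -3.

f: a_k = -1, -1, -1, -1, -1, -1, …
g: a_k = 3, 9/2, -27/8, 81/16, -1215/128, 5103/256, …
Sym-product of L_f,L_g gives L₀ (≤ ord 1).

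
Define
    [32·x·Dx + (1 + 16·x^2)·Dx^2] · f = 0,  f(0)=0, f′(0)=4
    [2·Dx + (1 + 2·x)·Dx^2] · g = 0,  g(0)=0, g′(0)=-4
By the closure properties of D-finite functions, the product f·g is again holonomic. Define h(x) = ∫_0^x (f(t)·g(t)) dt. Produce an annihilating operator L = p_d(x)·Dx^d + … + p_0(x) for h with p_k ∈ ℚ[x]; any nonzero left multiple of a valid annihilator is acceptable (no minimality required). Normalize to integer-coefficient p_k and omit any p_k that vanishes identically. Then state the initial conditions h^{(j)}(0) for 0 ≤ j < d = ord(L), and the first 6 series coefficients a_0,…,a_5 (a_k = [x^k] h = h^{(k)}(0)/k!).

L = (2304 + 8960·x + 114688·x^2 + 552960·x^3 + 983040·x^4 + 851968·x^5 + 1048576·x^7)·Dx^2 + (1032 + 14720·x + 111872·x^2 + 616448·x^3 + 1884160·x^4 + 3047424·x^5 + 2293760·x^6 + 1572864·x^7 + 3670016·x^8)·Dx^3 + (72 + 2512·x + 19968·x^2 + 99072·x^3 + 393216·x^4 + 1019904·x^5 + 1572864·x^6 + 1376256·x^7 + 1572864·x^8 + 2097152·x^9)·Dx^4 + (17 + 132·x + 964·x^2 + 4864·x^3 + 18432·x^4 + 55296·x^5 + 129024·x^6 + 196608·x^7 + 196608·x^8 + 262144·x^9 + 262144·x^10)·Dx^5  (order 5).
h: a_k = 0, 0, 0, -16/3, 4, 64/5, …
ICs: h(0) = 0, h′(0) = 0, h′′(0) = 0, h′′′(0) = -32, h′′′′(0) = 96.

f: a_k = 0, 4, 0, -64/3, 0, 1024/5, …
g: a_k = 0, -4, 4, -16/3, 8, -64/5, …
L₀ := L_f ⊗_s L_g (sym. prod.), ord ≤ 4.
Integrate: L := L₀·Dx.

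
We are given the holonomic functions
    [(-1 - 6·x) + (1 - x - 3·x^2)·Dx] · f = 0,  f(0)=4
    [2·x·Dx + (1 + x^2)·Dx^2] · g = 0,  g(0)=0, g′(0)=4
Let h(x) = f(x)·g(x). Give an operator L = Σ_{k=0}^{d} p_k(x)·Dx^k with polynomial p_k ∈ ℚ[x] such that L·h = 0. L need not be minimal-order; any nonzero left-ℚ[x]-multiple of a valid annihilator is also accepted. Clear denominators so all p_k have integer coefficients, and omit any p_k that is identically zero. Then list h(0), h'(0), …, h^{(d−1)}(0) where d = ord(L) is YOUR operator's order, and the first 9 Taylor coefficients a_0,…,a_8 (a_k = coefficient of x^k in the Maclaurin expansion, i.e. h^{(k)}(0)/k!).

f: a_k = 4, 4, 16, 28, 76, 160, 388, 868, 2032, …
g: a_k = 0, 4, 0, -4/3, 0, 4/5, 0, -4/7, 0, …
f·g: L₀ = L_f ⊗_s L_g, ord ≤ 1·2.
L = (6 + 2·x + 18·x^2) + (2 + 10·x + 4·x^2 + 18·x^3)·Dx + (-1 + x + 2·x^2 + x^3 + 3·x^4)·Dx^2  (order 2).
h: a_k = 0, 16, 16, 176/3, 320/3, 4288/15, 9088/15, 153424/105, 344272/105, …
ICs: h(0) = 0, h′(0) = 16.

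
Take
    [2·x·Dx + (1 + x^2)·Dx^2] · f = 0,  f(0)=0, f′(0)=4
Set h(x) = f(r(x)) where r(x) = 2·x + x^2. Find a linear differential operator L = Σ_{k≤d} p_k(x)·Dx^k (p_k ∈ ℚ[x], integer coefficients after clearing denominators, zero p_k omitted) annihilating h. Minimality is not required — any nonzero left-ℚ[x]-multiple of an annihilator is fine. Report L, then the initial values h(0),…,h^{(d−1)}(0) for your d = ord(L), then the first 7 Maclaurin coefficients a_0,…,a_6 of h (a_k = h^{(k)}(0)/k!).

L = (-1 + 8·x + 16·x^2 + 12·x^3 + 3·x^4)·Dx + (1 + x + 4·x^2 + 8·x^3 + 5·x^4 + x^5)·Dx^2  (order 2).
h: a_k = 0, 8, 4, -32/3, -16, 88/5, 188/3, …
ICs: h(0) = 0, h′(0) = 8.

f: a_k = 0, 4, 0, -4/3, 0, 4/5, 0, …
L₀ from L_f via x↦r, Dx↦r'^{-1}Dx.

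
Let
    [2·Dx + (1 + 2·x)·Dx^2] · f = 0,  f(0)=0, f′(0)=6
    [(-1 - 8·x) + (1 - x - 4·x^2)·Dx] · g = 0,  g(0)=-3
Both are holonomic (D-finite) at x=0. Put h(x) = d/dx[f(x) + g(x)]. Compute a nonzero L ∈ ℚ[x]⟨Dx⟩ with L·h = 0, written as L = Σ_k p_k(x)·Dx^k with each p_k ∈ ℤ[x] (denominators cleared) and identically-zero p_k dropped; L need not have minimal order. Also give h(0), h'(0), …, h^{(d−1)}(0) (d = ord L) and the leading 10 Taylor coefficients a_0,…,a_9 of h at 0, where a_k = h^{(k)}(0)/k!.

L = (-94 - 644·x - 1664·x^2 - 1920·x^3 - 1536·x^4) + (-23 - 324·x - 1448·x^2 - 3072·x^3 - 3904·x^4 - 2560·x^5)·Dx + (6 + 35·x + 53·x^2 - 98·x^3 - 528·x^4 - 864·x^5 - 512·x^6)·Dx^2  (order 2).
h: a_k = 3, -42, -57, -396, -879, -3450, -8877, -28728, -77547, -230742, …
ICs: h(0) = 3, h′(0) = -42.

f: a_k = 0, 6, -6, 8, -12, 96/5, -32, 384/7, -96, 512/3, …
g: a_k = -3, -3, -15, -27, -87, -195, -543, -1323, -3495, -8787, …
L₀ := lclm(L_f,L_g); ord L₀ ≤ 2+1.
Differentiate: ansatz ord ≤ ord L₀ ⇒ L.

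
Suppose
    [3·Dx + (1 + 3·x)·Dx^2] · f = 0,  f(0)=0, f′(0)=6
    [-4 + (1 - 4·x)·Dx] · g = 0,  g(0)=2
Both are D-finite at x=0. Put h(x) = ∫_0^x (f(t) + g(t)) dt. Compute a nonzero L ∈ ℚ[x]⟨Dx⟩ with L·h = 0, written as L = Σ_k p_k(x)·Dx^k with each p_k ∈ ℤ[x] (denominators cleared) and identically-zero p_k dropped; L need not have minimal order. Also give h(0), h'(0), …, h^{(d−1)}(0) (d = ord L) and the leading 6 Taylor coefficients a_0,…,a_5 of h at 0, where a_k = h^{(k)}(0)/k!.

L = (-432 - 288·x)·Dx^2 + (-78 - 720·x - 576·x^2)·Dx^3 + (11 + x - 144·x^2 - 144·x^3)·Dx^4  (order 4).
h: a_k = 0, 2, 7, 23/3, 73/2, 943/10, …
ICs: h(0) = 0, h′(0) = 2, h′′(0) = 14, h′′′(0) = 46.

f: a_k = 0, 6, -9, 18, -81/2, 486/5, …
g: a_k = 2, 8, 32, 128, 512, 2048, …
Sum ⇒ L₀ = lclm(L_f,L_g) in ℚ(x)⟨Dx⟩.
∫: right-multiply L₀ by Dx.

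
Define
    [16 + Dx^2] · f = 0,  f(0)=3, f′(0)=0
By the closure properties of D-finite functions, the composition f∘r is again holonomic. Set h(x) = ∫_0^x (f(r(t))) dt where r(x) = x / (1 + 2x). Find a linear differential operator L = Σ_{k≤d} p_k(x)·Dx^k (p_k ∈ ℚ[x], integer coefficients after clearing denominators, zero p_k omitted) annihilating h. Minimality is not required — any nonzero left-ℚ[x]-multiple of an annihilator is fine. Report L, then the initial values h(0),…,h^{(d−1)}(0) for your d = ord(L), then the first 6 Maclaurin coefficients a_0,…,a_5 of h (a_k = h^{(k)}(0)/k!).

L = 16·Dx + (4 + 24·x + 48·x^2 + 32·x^3)·Dx^2 + (1 + 8·x + 24·x^2 + 32·x^3 + 16·x^4)·Dx^3  (order 3).
h: a_k = 0, 3, 0, -8, 24, -256/5, …
ICs: h(0) = 0, h′(0) = 3, h′′(0) = 0.

f: a_k = 3, 0, -24, 0, 32, 0, …
L₀ from L_f via x↦r, Dx↦r'^{-1}Dx.
h=∫₀ˣh₀: take L = L₀·Dx.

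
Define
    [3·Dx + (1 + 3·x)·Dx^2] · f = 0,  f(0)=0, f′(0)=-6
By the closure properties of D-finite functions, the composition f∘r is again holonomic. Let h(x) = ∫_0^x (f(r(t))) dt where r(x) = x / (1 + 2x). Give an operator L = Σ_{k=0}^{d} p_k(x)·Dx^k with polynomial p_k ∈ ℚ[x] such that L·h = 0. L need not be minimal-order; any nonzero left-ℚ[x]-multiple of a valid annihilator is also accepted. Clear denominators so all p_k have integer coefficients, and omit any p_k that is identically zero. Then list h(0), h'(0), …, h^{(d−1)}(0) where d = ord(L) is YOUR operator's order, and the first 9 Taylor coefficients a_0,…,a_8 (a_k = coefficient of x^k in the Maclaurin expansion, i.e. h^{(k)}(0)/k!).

f: a_k = 0, -6, 9, -18, 81/2, -486/5, 243, -4374/7, 6561/4, …
f∘r: x↦r, Dx↦Dx/r' in L_f ⇒ L₀.
Integrate: L := L₀·Dx.
L = (7 + 20·x)·Dx^2 + (1 + 7·x + 10·x^2)·Dx^3  (order 3).
h: a_k = 0, 0, -3, 7, -39/2, 609/10, -1031/5, 741, -77997/28, …
ICs: h(0) = 0, h′(0) = 0, h′′(0) = -6.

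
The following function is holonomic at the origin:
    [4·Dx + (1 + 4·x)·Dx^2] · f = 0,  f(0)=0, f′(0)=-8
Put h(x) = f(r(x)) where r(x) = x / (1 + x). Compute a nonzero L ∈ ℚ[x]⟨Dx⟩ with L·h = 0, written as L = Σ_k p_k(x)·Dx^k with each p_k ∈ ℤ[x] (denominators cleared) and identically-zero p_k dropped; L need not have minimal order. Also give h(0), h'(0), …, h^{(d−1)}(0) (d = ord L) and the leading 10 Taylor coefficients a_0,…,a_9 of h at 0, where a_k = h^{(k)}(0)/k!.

f: a_k = 0, -8, 16, -128/3, 128, -2048/5, 4096/3, -32768/7, 16384, -524288/9, …
Substitute x→r, Dx→(1/r')Dx; clear ⇒ L₀.
L = (6 + 10·x)·Dx + (1 + 6·x + 5·x^2)·Dx^2  (order 2).
h: a_k = 0, -8, 24, -248/3, 312, -6248/5, 5208, -156248/7, 97656, -3906248/9, …
ICs: h(0) = 0, h′(0) = -8.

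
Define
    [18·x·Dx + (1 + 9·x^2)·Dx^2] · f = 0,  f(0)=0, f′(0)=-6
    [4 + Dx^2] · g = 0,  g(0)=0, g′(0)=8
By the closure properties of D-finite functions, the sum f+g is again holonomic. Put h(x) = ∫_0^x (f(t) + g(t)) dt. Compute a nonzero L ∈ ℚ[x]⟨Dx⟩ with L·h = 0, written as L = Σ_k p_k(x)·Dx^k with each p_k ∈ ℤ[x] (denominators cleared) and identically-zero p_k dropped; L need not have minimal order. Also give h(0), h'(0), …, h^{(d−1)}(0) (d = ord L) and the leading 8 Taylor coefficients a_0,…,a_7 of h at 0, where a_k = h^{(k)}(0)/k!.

L = (-3744·x + 37584·x^3 + 11664·x^5)·Dx^2 + (-28 + 864·x^2 + 10692·x^4 + 5832·x^6)·Dx^3 + (-936·x + 9396·x^3 + 2916·x^5)·Dx^4 + (-7 + 216·x^2 + 2673·x^4 + 1458·x^6)·Dx^5  (order 5).
h: a_k = 0, 0, 1, 0, 19/6, 0, -721/45, 0, …
ICs: h(0) = 0, h′(0) = 0, h′′(0) = 2, h′′′(0) = 0, h′′′′(0) = 76.

f: a_k = 0, -6, 0, 18, 0, -486/5, 0, 4374/7, …
g: a_k = 0, 8, 0, -16/3, 0, 16/15, 0, -32/315, …
h₀=f+g: left-lcm gives L₀, ord ≤ 4.
∫: right-multiply L₀ by Dx.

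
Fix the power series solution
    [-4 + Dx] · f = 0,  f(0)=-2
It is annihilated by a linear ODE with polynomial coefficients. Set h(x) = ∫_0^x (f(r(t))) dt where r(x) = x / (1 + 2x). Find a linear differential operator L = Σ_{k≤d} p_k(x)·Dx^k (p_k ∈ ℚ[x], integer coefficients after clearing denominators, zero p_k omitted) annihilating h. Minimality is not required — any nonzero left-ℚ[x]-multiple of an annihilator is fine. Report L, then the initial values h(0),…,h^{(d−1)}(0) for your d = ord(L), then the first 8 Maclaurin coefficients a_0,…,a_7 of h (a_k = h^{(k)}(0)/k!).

f: a_k = -2, -8, -16, -64/3, -64/3, -256/15, -512/45, -2048/315, …
Substitute x→r, Dx→(1/r')Dx; clear ⇒ L₀.
h=∫₀ˣh₀: take L = L₀·Dx.
L = -4·Dx + (1 + 4·x + 4·x^2)·Dx^2  (order 2).
h: a_k = 0, -2, -4, 0, 8/3, -64/15, 64/15, -512/315, …
ICs: h(0) = 0, h′(0) = -2.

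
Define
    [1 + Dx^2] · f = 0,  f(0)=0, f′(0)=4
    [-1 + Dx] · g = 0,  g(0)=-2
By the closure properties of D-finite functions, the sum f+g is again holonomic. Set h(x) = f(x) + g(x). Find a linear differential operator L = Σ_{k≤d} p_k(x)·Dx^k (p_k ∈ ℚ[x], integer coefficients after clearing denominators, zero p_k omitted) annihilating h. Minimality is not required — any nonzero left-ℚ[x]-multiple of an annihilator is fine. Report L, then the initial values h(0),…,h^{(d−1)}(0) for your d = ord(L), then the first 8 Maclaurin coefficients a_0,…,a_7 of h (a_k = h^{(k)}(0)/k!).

L = -1 + Dx - Dx^2 + Dx^3  (order 3).
h: a_k = -2, 2, -1, -1, -1/12, 1/60, -1/360, -1/840, …
ICs: h(0) = -2, h′(0) = 2, h′′(0) = -2.

f: a_k = 0, 4, 0, -2/3, 0, 1/30, 0, -1/1260, …
g: a_k = -2, -2, -1, -1/3, -1/12, -1/60, -1/360, -1/2520, …
L₀ := lclm(L_f,L_g); ord L₀ ≤ 2+1.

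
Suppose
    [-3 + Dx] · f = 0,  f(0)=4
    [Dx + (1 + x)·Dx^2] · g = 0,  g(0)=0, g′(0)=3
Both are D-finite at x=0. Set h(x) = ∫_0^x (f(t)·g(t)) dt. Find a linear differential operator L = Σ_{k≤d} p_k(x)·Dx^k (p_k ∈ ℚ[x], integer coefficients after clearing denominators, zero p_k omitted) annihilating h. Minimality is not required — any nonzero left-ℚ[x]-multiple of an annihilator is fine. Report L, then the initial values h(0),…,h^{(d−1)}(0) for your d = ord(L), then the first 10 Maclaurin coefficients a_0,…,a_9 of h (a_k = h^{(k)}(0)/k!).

L = (6 + 9·x)·Dx + (-5 - 6·x)·Dx^2 + (1 + x)·Dx^3  (order 3).
h: a_k = 0, 0, 6, 10, 10, 36/5, 83/20, 55/28, 57/70, 17/60, …
ICs: h(0) = 0, h′(0) = 0, h′′(0) = 12.

f: a_k = 4, 12, 18, 18, 27/2, 81/10, 81/20, 243/140, 729/1120, 243/1120, …
g: a_k = 0, 3, -3/2, 1, -3/4, 3/5, -1/2, 3/7, -3/8, 1/3, …
Sym-product of L_f,L_g gives L₀ (≤ ord 2).
h=∫₀ˣh₀: take L = L₀·Dx.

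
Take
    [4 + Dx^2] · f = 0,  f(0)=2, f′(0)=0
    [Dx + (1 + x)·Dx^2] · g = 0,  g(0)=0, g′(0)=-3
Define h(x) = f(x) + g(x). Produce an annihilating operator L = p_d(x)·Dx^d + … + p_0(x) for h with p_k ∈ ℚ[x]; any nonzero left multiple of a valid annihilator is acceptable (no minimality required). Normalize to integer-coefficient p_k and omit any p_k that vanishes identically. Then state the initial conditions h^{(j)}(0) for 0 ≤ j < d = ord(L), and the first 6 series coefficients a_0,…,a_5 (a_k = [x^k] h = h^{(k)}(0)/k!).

f: a_k = 2, 0, -4, 0, 4/3, 0, …
g: a_k = 0, -3, 3/2, -1, 3/4, -3/5, …
Sum ⇒ L₀ = lclm(L_f,L_g) in ℚ(x)⟨Dx⟩.
L = (20 + 16·x + 8·x^2)·Dx + (12 + 28·x + 24·x^2 + 8·x^3)·Dx^2 + (5 + 4·x + 2·x^2)·Dx^3 + (3 + 7·x + 6·x^2 + 2·x^3)·Dx^4  (order 4).
h: a_k = 2, -3, -5/2, -1, 25/12, -3/5, …
ICs: h(0) = 2, h′(0) = -3, h′′(0) = -5, h′′′(0) = -6.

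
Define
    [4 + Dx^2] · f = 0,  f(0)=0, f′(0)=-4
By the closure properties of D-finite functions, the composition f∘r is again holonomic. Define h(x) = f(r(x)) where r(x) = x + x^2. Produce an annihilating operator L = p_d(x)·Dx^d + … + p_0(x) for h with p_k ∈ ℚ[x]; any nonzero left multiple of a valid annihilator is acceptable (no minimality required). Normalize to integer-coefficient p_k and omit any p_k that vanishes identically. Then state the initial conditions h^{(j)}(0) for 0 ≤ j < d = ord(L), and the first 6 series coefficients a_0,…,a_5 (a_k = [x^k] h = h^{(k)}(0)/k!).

L = (4 + 24·x + 48·x^2 + 32·x^3) - 2·Dx + (1 + 2·x)·Dx^2  (order 2).
h: a_k = 0, -4, -4, 8/3, 8, 112/15, …
ICs: h(0) = 0, h′(0) = -4.

f: a_k = 0, -4, 0, 8/3, 0, -8/15, …
f∘r: x↦r, Dx↦Dx/r' in L_f ⇒ L₀.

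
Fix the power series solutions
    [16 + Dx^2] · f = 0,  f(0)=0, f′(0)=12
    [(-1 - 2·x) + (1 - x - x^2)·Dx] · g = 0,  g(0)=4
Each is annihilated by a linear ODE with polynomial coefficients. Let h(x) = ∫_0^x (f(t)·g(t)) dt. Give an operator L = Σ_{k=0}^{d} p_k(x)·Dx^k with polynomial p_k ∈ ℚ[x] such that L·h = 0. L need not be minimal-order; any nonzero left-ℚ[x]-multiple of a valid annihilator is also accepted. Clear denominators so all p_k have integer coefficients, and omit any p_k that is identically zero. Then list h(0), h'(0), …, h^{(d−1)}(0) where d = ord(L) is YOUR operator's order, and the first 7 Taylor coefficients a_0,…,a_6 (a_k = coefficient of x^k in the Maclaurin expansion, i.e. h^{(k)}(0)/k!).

L = (-14 + 16·x + 16·x^2)·Dx + (2 + 4·x)·Dx^2 + (-1 + x + x^2)·Dx^3  (order 3).
h: a_k = 0, 0, 24, 16, -8, 16/5, 72/5, …
ICs: h(0) = 0, h′(0) = 0, h′′(0) = 48.

f: a_k = 0, 12, 0, -32, 0, 128/5, 0, …
g: a_k = 4, 4, 8, 12, 20, 32, 52, …
L₀ := L_f ⊗_s L_g (sym. prod.), ord ≤ 2.
h=∫h₀ ⇒ L = L₀·Dx.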